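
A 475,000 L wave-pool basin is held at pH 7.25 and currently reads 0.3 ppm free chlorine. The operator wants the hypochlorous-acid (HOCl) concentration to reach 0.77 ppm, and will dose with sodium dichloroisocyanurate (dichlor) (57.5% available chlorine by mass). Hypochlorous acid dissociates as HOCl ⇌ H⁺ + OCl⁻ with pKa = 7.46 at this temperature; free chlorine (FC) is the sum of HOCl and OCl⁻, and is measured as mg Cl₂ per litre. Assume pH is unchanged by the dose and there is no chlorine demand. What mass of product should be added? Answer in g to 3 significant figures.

[OCl⁻]/[HOCl] = 10^(pH − pKa) = 10^(7.25 − 7.46) = 0.6166; fraction as HOCl = 1/(1 + 0.6166) = 0.6186.
Free chlorine required for 0.77 ppm HOCl: 0.77 / 0.6186 = 1.245 ppm.
FC to add: 1.245 − 0.3 = 0.9448 mg/L as Cl₂.
Cl₂ equivalent: 0.9448 mg/L × 475,000 L = 448.8 g.
Product at 57.5% available Cl: 448.8 / 0.575 = 780.5 g.

780 g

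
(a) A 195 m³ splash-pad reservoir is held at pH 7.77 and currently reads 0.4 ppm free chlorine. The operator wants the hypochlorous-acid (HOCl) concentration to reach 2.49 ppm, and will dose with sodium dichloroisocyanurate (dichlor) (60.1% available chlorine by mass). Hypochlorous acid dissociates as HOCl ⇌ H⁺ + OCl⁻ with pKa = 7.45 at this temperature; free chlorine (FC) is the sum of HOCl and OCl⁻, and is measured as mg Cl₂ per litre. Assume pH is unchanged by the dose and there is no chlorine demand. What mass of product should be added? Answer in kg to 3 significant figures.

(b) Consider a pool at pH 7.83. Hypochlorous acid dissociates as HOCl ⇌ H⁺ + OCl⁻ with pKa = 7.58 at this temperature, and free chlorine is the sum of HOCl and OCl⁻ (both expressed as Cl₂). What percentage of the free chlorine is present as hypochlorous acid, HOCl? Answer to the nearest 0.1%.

(a) 2.37 kg; (b) 36.0%

(a) Volume: 195 m³ = 195,000 L.
(a) [OCl⁻]/[HOCl] = 10^(pH − pKa) = 10^(7.77 − 7.45) = 2.089; fraction as HOCl = 1/(1 + 2.089) = 0.3237.
(a) Free chlorine required for 2.49 ppm HOCl: 2.49 / 0.3237 = 7.692 ppm.
(a) FC to add: 7.692 − 0.4 = 7.292 mg/L as Cl₂.
(a) Cl₂ equivalent: 7.292 mg/L × 195,000 L = 1422 g.
(a) Product at 60.1% available Cl: 1422 / 0.601 = 2366 g.

(b) [OCl⁻]/[HOCl] = 10^(pH − pKa) = 10^(7.83 − 7.58) = 10^0.25 = 1.778.
(b) Fraction as HOCl = 1 / (1 + 1.778) = 0.3599.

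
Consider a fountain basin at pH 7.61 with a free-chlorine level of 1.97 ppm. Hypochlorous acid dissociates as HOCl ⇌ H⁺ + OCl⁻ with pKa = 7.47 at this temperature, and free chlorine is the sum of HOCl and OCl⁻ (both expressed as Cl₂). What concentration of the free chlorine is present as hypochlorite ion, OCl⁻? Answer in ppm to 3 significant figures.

[OCl⁻]/[HOCl] = 10^(pH − pKa) = 10^(7.61 − 7.47) = 10^0.14 = 1.38.
Fraction as HOCl = 1 / (1 + 1.38) = 0.4201.
OCl⁻ = (1 − 0.4201) × 1.97 ppm = 1.142 ppm.

1.14 ppm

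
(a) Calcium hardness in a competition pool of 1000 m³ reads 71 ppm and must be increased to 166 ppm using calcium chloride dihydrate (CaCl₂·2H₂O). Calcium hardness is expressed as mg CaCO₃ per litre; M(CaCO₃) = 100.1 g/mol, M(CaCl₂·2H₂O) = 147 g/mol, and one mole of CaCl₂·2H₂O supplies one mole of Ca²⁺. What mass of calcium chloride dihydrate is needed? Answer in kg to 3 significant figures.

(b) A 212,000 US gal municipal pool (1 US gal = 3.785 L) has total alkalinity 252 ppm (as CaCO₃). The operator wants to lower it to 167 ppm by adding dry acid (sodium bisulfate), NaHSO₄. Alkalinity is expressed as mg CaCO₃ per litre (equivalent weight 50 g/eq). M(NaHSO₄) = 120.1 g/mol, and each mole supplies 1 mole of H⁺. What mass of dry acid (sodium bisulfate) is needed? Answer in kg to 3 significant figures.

(a) Volume: 1000 m³ = 1,000,000 L.
(a) Hardness to add: (166 − 71) = 95 mg/L as CaCO₃ × 1,000,000 L = 95,000 g as CaCO₃.
(a) Moles of Ca²⁺ (1 mol Ca²⁺ ≡ 1 mol CaCO₃): 95,000 / 100.1 g/mol = 949.1 mol.
(a) Mass of CaCl₂·2H₂O: 949.1 × 147 = 139,500 g.

(b) Volume: 212,000 US gal × 3.785 L/gal = 802,420 L.
(b) Alkalinity to neutralize: (252 − 167) = 85 mg/L as CaCO₃ × 802,420 L = 68,210 g as CaCO₃.
(b) Equivalents of H⁺ required: 68,210 ÷ 50 g/eq = 1364 eq = 1364 mol NaHSO₄.
(b) Mass of NaHSO₄: 1364 × 120.1 = 163,800 g.

(a) 140 kg; (b) 164 kg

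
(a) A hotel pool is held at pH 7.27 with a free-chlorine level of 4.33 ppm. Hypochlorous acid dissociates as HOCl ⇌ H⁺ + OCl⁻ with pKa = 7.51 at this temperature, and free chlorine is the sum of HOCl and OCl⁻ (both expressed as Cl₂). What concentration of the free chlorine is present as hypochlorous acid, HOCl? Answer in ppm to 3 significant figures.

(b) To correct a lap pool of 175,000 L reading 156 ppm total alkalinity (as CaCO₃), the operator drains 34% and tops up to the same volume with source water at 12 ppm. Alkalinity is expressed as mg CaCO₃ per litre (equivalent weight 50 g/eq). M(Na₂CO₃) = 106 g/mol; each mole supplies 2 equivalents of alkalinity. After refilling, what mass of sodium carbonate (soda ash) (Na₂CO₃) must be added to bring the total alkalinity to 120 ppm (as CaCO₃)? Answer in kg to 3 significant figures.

(a) [OCl⁻]/[HOCl] = 10^(pH − pKa) = 10^(7.27 − 7.51) = 10^-0.24 = 0.5754.
(a) Fraction as HOCl = 1 / (1 + 0.5754) = 0.6347.
(a) HOCl = 0.6347 × 4.33 ppm = 2.748 ppm.

(b) After draining 34% and refilling: 156 × 0.66 + 12 × 0.34 = 107.04 ppm.
(b) Deficit to target: 120 − 107.04 = 12.96 mg/L.
(b) As CaCO₃: 12.96 mg/L × 175,000 L = 2268 g; ÷ 50 g/eq ÷ 2 = 22.68 mol Na₂CO₃.
(b) Mass: 22.68 × 106 = 2404 g.

(a) 2.75 ppm; (b) 2.40 kg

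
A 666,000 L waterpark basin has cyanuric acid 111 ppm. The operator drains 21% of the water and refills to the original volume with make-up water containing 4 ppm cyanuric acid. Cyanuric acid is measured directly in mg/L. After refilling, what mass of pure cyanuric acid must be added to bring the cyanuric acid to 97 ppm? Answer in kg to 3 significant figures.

5.64 kg

After draining 21% and refilling: 111 × 0.79 + 4 × 0.21 = 88.53 ppm.
Deficit to target: 97 − 88.53 = 8.47 mg/L.
Mass: 8.47 mg/L × 666,000 L = 5641 g cyanuric acid.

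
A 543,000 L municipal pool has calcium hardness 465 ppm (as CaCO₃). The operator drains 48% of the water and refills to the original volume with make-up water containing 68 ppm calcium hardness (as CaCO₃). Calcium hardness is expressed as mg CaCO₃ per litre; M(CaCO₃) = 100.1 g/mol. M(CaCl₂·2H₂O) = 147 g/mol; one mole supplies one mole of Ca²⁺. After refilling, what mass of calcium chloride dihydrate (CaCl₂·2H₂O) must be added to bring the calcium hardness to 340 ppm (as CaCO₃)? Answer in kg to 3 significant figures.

After draining 48% and refilling: 465 × 0.52 + 68 × 0.48 = 274.44 ppm.
Deficit to target: 340 − 274.44 = 65.56 mg/L.
As CaCO₃: 65.56 mg/L × 543,000 L = 35,600 g; ÷ 100.1 = 355.6 mol Ca²⁺.
Mass: 355.6 × 147 = 52,280 g.

52.3 kg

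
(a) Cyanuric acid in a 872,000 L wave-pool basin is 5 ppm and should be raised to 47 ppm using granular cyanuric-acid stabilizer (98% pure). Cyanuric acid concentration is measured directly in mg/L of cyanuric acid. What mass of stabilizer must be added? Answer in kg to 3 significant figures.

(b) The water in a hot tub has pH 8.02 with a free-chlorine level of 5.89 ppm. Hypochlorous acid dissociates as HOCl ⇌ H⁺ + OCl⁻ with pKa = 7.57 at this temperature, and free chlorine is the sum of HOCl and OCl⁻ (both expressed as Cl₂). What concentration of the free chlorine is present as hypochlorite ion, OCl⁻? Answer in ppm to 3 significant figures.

(a) CYA to add: (47 − 5) = 42 mg/L × 872,000 L = 36,620 g cyanuric acid.
(a) At 98% purity: 36,620 / 0.98 = 37,370 g product.

(b) [OCl⁻]/[HOCl] = 10^(pH − pKa) = 10^(8.02 − 7.57) = 10^0.45 = 2.818.
(b) Fraction as HOCl = 1 / (1 + 2.818) = 0.2619.
(b) OCl⁻ = (1 − 0.2619) × 5.89 ppm = 4.347 ppm.

(a) 37.4 kg; (b) 4.35 ppm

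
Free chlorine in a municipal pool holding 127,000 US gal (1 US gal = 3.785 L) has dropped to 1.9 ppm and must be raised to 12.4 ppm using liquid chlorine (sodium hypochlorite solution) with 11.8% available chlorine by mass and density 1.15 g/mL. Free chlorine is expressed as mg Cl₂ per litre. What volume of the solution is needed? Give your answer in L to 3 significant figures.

37.2 L

Volume: 127,000 US gal × 3.785 L/gal = 480,695 L.
Chlorine deficit: 12.4 − 1.9 = 10.5 ppm = 10.5 mg/L as Cl₂.
Cl₂ equivalent needed: 10.5 mg/L × 480,695 L = 5,047,000 mg = 5047 g.
Product at 11.8% available chlorine: 5047 / 0.118 = 42,770 g.
Volume at density 1.15 g/mL: 42,770 g ÷ 1.15 g/mL = 37,190 mL.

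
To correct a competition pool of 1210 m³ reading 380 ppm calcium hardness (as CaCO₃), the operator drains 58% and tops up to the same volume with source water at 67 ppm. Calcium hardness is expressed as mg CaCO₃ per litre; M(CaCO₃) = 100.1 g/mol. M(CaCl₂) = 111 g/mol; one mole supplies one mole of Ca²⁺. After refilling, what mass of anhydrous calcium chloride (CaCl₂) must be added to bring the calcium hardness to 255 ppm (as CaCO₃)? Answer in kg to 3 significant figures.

Volume: 1210 m³ = 1,210,000 L.
After draining 58% and refilling: 380 × 0.42 + 67 × 0.58 = 198.46 ppm.
Deficit to target: 255 − 198.46 = 56.54 mg/L.
As CaCO₃: 56.54 mg/L × 1,210,000 L = 68,410 g; ÷ 100.1 = 683.5 mol Ca²⁺.
Mass: 683.5 × 111 = 75,860 g.

75.9 kg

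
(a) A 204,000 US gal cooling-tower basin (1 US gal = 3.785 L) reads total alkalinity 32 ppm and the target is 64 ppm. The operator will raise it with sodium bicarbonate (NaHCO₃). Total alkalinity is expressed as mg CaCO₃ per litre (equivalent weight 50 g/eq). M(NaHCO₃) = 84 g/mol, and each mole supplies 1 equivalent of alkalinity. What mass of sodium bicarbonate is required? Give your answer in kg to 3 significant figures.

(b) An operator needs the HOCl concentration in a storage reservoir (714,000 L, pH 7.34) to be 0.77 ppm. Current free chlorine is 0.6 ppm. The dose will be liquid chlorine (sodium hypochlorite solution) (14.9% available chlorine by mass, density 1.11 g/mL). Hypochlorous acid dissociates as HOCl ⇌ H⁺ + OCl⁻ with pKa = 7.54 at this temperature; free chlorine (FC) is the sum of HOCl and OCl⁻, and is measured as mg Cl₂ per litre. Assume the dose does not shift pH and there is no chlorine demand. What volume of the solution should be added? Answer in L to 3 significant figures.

(a) Volume: 204,000 US gal × 3.785 L/gal = 772,140 L.
(a) Alkalinity to add: (64 − 32) = 32 mg/L as CaCO₃ × 772,140 L = 24,710 g as CaCO₃.
(a) Equivalents: 24,710 g ÷ 50 g/eq = 494.2 eq.
(a) NaHCO₃ supplies 1 eq per mole → 494.2 mol.
(a) Mass: 494.2 mol × 84 g/mol = 41,510 g.

(b) [OCl⁻]/[HOCl] = 10^(pH − pKa) = 10^(7.34 − 7.54) = 0.631; fraction as HOCl = 1/(1 + 0.631) = 0.6131.
(b) Free chlorine required for 0.77 ppm HOCl: 0.77 / 0.6131 = 1.256 ppm.
(b) FC to add: 1.256 − 0.6 = 0.6558 mg/L as Cl₂.
(b) Cl₂ equivalent: 0.6558 mg/L × 714,000 L = 468.3 g.
(b) Product at 14.9% available Cl: 468.3 / 0.149 = 3143 g.
(b) Volume: 3143 g ÷ 1.11 g/mL = 2831 mL.

(a) 41.5 kg; (b) 2.83 L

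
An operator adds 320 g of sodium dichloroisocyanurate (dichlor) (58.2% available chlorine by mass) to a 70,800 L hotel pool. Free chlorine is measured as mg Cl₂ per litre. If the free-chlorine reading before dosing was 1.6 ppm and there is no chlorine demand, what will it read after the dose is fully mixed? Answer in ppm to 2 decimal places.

Available chlorine delivered: 320 g × 0.582 = 186.2 g as Cl₂.
Concentration rise: 186.2 g / 70,800 L = 2.631 mg/L = 2.63 ppm.
Final FC: 1.6 + 2.63 = 4.23 ppm.

4.23 ppm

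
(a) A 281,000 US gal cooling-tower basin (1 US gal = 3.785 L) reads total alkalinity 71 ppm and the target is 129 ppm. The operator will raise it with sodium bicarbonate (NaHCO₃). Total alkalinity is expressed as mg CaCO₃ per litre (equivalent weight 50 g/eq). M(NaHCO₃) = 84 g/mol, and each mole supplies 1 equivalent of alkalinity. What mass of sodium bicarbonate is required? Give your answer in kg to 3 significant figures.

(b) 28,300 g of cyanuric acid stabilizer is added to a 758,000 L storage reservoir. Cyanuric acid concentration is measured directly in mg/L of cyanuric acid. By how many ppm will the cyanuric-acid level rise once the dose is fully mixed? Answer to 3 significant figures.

(a) Volume: 281,000 US gal × 3.785 L/gal = 1,063,585 L.
(a) Alkalinity to add: (129 − 71) = 58 mg/L as CaCO₃ × 1,063,585 L = 61,690 g as CaCO₃.
(a) Equivalents: 61,690 g ÷ 50 g/eq = 1234 eq.
(a) NaHCO₃ supplies 1 eq per mole → 1234 mol.
(a) Mass: 1234 mol × 84 g/mol = 103,600 g.

(b) Rise: 28,300 g / 758,000 L × 1000 = 37.34 mg/L.

(a) 104 kg; (b) 37.3 ppm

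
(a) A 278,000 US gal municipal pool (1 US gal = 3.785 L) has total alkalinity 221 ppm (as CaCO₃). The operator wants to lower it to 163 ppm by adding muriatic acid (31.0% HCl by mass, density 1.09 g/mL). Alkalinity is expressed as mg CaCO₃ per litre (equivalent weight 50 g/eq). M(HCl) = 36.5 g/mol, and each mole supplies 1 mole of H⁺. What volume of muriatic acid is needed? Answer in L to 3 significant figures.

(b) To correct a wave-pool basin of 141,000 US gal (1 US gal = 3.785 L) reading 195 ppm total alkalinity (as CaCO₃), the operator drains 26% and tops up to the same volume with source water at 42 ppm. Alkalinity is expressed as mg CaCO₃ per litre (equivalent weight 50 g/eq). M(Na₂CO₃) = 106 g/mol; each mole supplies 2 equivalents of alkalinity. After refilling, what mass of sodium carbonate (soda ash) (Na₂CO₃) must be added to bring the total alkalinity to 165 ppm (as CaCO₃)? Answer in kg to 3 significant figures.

(a) 132 L; (b) 5.53 kg

(a) Volume: 278,000 US gal × 3.785 L/gal = 1,052,230 L.
(a) Alkalinity to neutralize: (221 − 163) = 58 mg/L as CaCO₃ × 1,052,230 L = 61,030 g as CaCO₃.
(a) Equivalents of H⁺ required: 61,030 ÷ 50 g/eq = 1221 eq = 1221 mol HCl.
(a) Mass of HCl: 1221 × 36.5 = 44,550 g.
(a) Mass of 31.0% solution: 44,550 / 0.31 = 143,700 g.
(a) Volume: 143,700 g ÷ 1.09 g/mL = 131,800 mL.

(b) Volume: 141,000 US gal × 3.785 L/gal = 533,685 L.
(b) After draining 26% and refilling: 195 × 0.74 + 42 × 0.26 = 155.22 ppm.
(b) Deficit to target: 165 − 155.22 = 9.78 mg/L.
(b) As CaCO₃: 9.78 mg/L × 533,685 L = 5219 g; ÷ 50 g/eq ÷ 2 = 52.19 mol Na₂CO₃.
(b) Mass: 52.19 × 106 = 5533 g.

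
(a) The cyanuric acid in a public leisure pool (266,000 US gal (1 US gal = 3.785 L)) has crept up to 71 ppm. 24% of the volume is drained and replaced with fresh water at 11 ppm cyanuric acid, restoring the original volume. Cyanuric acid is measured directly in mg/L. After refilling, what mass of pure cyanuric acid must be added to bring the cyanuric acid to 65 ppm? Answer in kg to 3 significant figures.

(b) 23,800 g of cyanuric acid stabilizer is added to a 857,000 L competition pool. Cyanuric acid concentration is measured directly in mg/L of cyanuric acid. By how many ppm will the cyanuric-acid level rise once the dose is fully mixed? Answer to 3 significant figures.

(a) Volume: 266,000 US gal × 3.785 L/gal = 1,006,810 L.
(a) After draining 24% and refilling: 71 × 0.76 + 11 × 0.24 = 56.6 ppm.
(a) Deficit to target: 65 − 56.6 = 8.4 mg/L.
(a) Mass: 8.4 mg/L × 1,006,810 L = 8457 g cyanuric acid.

(b) Rise: 23,800 g / 857,000 L × 1000 = 27.77 mg/L.

(a) 8.46 kg; (b) 27.8 ppm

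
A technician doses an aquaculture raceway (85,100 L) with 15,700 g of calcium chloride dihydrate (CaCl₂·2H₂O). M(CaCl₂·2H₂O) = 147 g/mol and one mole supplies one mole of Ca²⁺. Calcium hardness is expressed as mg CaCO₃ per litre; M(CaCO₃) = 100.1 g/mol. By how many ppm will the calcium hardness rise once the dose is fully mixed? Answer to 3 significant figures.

Moles of Ca²⁺: 15,700 g ÷ 147 g/mol = 106.8 mol.
As CaCO₃: 106.8 mol × 100.1 g/mol = 10,690 g.
Rise: 10,690 g / 85,100 L × 1000 = 125.6 mg/L.

126 ppm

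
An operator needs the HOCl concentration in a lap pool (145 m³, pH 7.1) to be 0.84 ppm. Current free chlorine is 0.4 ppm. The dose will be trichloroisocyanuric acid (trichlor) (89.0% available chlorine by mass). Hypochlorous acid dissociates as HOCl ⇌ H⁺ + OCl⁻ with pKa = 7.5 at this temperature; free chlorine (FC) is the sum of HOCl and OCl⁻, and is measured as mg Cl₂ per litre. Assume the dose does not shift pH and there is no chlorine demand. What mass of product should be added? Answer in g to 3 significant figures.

126 g

Volume: 145 m³ = 145,000 L.
[OCl⁻]/[HOCl] = 10^(pH − pKa) = 10^(7.1 − 7.5) = 0.3981; fraction as HOCl = 1/(1 + 0.3981) = 0.7153.
Free chlorine required for 0.84 ppm HOCl: 0.84 / 0.7153 = 1.174 ppm.
FC to add: 1.174 − 0.4 = 0.7744 mg/L as Cl₂.
Cl₂ equivalent: 0.7744 mg/L × 145,000 L = 112.3 g.
Product at 89.0% available Cl: 112.3 / 0.89 = 126.2 g.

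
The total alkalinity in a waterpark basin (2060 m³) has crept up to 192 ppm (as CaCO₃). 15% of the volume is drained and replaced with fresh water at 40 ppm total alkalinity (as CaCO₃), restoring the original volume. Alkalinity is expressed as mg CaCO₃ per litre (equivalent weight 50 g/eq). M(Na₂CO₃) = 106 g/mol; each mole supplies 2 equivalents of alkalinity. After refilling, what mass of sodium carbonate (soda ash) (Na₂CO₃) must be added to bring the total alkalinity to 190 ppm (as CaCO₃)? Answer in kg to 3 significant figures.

Volume: 2060 m³ = 2,060,000 L.
After draining 15% and refilling: 192 × 0.85 + 40 × 0.15 = 169.2 ppm.
Deficit to target: 190 − 169.2 = 20.8 mg/L.
As CaCO₃: 20.8 mg/L × 2,060,000 L = 42,850 g; ÷ 50 g/eq ÷ 2 = 428.5 mol Na₂CO₃.
Mass: 428.5 × 106 = 45,420 g.

45.4 kg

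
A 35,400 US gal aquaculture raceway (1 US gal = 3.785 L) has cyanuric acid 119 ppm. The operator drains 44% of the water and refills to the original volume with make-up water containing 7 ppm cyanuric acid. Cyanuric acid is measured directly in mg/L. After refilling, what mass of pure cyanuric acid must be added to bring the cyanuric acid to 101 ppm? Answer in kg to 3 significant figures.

Volume: 35,400 US gal × 3.785 L/gal = 133,989 L.
After draining 44% and refilling: 119 × 0.56 + 7 × 0.44 = 69.72 ppm.
Deficit to target: 101 − 69.72 = 31.28 mg/L.
Mass: 31.28 mg/L × 133,989 L = 4191 g cyanuric acid.

4.19 kg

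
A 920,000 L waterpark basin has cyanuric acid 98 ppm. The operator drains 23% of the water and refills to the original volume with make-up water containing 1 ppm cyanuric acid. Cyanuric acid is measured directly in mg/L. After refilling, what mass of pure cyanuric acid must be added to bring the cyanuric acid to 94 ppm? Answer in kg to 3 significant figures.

After draining 23% and refilling: 98 × 0.77 + 1 × 0.23 = 75.69 ppm.
Deficit to target: 94 − 75.69 = 18.31 mg/L.
Mass: 18.31 mg/L × 920,000 L = 16,850 g cyanuric acid.

16.8 kg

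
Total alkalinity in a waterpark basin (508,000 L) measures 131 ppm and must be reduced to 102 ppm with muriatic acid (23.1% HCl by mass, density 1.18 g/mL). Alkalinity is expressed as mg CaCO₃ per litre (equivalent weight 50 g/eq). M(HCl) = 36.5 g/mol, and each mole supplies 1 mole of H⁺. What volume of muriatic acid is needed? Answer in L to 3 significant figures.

Alkalinity to neutralize: (131 − 102) = 29 mg/L as CaCO₃ × 508,000 L = 14,730 g as CaCO₃.
Equivalents of H⁺ required: 14,730 ÷ 50 g/eq = 294.6 eq = 294.6 mol HCl.
Mass of HCl: 294.6 × 36.5 = 10,750 g.
Mass of 23.1% solution: 10,750 / 0.231 = 46,560 g.
Volume: 46,560 g ÷ 1.18 g/mL = 39,450 mL.

39.5 L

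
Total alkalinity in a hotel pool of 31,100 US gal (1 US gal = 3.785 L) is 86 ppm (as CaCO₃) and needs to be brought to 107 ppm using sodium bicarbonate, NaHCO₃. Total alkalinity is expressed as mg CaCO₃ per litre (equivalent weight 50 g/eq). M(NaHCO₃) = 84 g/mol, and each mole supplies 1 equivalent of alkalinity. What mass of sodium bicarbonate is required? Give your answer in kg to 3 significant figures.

4.15 kg

Volume: 31,100 US gal × 3.785 L/gal = 117,714 L.
Alkalinity to add: (107 − 86) = 21 mg/L as CaCO₃ × 117,714 L = 2472 g as CaCO₃.
Equivalents: 2472 g ÷ 50 g/eq = 49.44 eq.
NaHCO₃ supplies 1 eq per mole → 49.44 mol.
Mass: 49.44 mol × 84 g/mol = 4153 g.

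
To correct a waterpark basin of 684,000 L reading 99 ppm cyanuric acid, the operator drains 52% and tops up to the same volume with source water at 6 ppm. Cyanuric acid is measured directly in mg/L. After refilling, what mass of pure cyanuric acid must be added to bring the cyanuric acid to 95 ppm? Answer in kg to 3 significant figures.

After draining 52% and refilling: 99 × 0.48 + 6 × 0.52 = 50.64 ppm.
Deficit to target: 95 − 50.64 = 44.36 mg/L.
Mass: 44.36 mg/L × 684,000 L = 30,340 g cyanuric acid.

30.3 kg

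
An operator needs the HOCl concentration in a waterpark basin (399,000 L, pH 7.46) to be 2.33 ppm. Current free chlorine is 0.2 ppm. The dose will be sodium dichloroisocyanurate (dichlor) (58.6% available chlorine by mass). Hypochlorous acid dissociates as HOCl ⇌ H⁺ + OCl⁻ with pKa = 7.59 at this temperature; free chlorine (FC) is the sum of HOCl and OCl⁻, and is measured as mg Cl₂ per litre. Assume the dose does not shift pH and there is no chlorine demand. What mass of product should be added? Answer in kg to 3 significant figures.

[OCl⁻]/[HOCl] = 10^(pH − pKa) = 10^(7.46 − 7.59) = 0.7413; fraction as HOCl = 1/(1 + 0.7413) = 0.5743.
Free chlorine required for 2.33 ppm HOCl: 2.33 / 0.5743 = 4.057 ppm.
FC to add: 4.057 − 0.2 = 3.857 mg/L as Cl₂.
Cl₂ equivalent: 3.857 mg/L × 399,000 L = 1539 g.
Product at 58.6% available Cl: 1539 / 0.586 = 2626 g.

2.63 kg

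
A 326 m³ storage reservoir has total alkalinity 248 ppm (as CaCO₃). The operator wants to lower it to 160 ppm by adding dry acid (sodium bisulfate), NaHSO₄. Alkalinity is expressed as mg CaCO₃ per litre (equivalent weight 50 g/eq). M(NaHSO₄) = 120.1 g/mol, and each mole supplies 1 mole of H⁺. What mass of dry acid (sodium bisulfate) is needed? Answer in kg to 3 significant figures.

68.9 kg

Volume: 326 m³ = 326,000 L.
Alkalinity to neutralize: (248 − 160) = 88 mg/L as CaCO₃ × 326,000 L = 28,690 g as CaCO₃.
Equivalents of H⁺ required: 28,690 ÷ 50 g/eq = 573.8 eq = 573.8 mol NaHSO₄.
Mass of NaHSO₄: 573.8 × 120.1 = 68,910 g.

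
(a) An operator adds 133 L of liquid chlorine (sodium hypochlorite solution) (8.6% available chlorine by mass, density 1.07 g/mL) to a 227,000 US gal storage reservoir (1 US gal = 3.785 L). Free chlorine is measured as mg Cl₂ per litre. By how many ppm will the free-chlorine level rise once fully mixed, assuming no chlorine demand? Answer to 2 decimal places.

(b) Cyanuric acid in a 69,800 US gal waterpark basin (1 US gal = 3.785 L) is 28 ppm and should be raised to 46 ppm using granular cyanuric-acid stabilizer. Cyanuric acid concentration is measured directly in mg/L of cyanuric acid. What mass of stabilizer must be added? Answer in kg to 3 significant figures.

(a) 14.24 ppm; (b) 4.76 kg

(a) Volume: 227,000 US gal × 3.785 L/gal = 859,195 L.
(a) Mass of solution: 133 L × 1000 mL/L × 1.07 g/mL = 142,300 g.
(a) Available chlorine delivered: 142,300 g × 0.086 = 12,240 g as Cl₂.
(a) Concentration rise: 12,240 g / 859,195 L = 14.24 mg/L = 14.24 ppm.

(b) Volume: 69,800 US gal × 3.785 L/gal = 264,193 L.
(b) CYA to add: (46 − 28) = 18 mg/L × 264,193 L = 4755 g cyanuric acid.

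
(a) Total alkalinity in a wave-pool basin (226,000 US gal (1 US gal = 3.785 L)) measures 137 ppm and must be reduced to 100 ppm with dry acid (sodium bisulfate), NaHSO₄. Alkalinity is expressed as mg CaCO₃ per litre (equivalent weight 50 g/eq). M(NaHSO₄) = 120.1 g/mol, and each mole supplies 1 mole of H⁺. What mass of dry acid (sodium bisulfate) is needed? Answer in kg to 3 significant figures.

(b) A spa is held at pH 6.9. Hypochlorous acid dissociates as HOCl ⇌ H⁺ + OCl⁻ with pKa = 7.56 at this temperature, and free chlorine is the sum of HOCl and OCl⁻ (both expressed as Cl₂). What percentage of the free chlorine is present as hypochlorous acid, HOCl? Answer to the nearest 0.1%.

(a) Volume: 226,000 US gal × 3.785 L/gal = 855,410 L.
(a) Alkalinity to neutralize: (137 − 100) = 37 mg/L as CaCO₃ × 855,410 L = 31,650 g as CaCO₃.
(a) Equivalents of H⁺ required: 31,650 ÷ 50 g/eq = 633 eq = 633 mol NaHSO₄.
(a) Mass of NaHSO₄: 633 × 120.1 = 76,020 g.

(b) [OCl⁻]/[HOCl] = 10^(pH − pKa) = 10^(6.9 − 7.56) = 10^-0.66 = 0.2188.
(b) Fraction as HOCl = 1 / (1 + 0.2188) = 0.8205.

(a) 76.0 kg; (b) 82.0%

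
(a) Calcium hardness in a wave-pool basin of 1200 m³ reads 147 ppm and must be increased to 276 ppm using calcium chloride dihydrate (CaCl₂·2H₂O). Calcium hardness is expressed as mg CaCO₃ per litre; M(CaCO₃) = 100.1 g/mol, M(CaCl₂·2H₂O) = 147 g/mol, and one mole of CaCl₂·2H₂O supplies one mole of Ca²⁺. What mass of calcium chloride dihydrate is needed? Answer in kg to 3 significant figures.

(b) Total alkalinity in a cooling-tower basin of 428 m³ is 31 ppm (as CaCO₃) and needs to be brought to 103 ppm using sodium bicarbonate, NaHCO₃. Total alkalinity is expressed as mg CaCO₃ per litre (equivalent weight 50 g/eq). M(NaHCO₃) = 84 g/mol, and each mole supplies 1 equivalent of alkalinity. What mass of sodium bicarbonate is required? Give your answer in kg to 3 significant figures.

(a) Volume: 1200 m³ = 1,200,000 L.
(a) Hardness to add: (276 − 147) = 129 mg/L as CaCO₃ × 1,200,000 L = 154,800 g as CaCO₃.
(a) Moles of Ca²⁺ (1 mol Ca²⁺ ≡ 1 mol CaCO₃): 154,800 / 100.1 g/mol = 1546 mol.
(a) Mass of CaCl₂·2H₂O: 1546 × 147 = 227,300 g.

(b) Volume: 428 m³ = 428,000 L.
(b) Alkalinity to add: (103 − 31) = 72 mg/L as CaCO₃ × 428,000 L = 30,820 g as CaCO₃.
(b) Equivalents: 30,820 g ÷ 50 g/eq = 616.3 eq.
(b) NaHCO₃ supplies 1 eq per mole → 616.3 mol.
(b) Mass: 616.3 mol × 84 g/mol = 51,770 g.

(a) 227 kg; (b) 51.8 kg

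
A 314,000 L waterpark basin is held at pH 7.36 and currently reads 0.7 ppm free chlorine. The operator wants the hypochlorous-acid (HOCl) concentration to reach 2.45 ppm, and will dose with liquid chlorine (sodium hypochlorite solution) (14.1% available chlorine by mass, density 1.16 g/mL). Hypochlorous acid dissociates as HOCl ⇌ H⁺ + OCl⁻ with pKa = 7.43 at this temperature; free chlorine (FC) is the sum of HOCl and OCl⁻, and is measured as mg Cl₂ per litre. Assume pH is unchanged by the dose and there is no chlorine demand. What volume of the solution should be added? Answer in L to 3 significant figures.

7.36 L

[OCl⁻]/[HOCl] = 10^(pH − pKa) = 10^(7.36 − 7.43) = 0.8511; fraction as HOCl = 1/(1 + 0.8511) = 0.5402.
Free chlorine required for 2.45 ppm HOCl: 2.45 / 0.5402 = 4.535 ppm.
FC to add: 4.535 − 0.7 = 3.835 mg/L as Cl₂.
Cl₂ equivalent: 3.835 mg/L × 314,000 L = 1204 g.
Product at 14.1% available Cl: 1204 / 0.141 = 8541 g.
Volume: 8541 g ÷ 1.16 g/mL = 7363 mL.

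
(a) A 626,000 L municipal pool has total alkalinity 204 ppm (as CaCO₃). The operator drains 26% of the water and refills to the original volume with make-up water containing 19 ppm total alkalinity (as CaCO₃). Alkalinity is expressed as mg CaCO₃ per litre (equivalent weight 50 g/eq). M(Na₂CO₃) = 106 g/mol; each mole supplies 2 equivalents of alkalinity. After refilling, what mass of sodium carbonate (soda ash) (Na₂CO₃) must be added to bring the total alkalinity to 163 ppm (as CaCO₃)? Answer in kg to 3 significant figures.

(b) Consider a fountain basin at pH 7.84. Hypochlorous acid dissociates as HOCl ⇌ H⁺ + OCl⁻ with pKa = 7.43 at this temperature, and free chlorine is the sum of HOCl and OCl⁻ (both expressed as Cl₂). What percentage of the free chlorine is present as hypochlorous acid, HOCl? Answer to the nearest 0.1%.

(a) 4.71 kg; (b) 28.0%

(a) After draining 26% and refilling: 204 × 0.74 + 19 × 0.26 = 155.9 ppm.
(a) Deficit to target: 163 − 155.9 = 7.1 mg/L.
(a) As CaCO₃: 7.1 mg/L × 626,000 L = 4445 g; ÷ 50 g/eq ÷ 2 = 44.45 mol Na₂CO₃.
(a) Mass: 44.45 × 106 = 4711 g.

(b) [OCl⁻]/[HOCl] = 10^(pH − pKa) = 10^(7.84 − 7.43) = 10^0.41 = 2.57.
(b) Fraction as HOCl = 1 / (1 + 2.57) = 0.2801.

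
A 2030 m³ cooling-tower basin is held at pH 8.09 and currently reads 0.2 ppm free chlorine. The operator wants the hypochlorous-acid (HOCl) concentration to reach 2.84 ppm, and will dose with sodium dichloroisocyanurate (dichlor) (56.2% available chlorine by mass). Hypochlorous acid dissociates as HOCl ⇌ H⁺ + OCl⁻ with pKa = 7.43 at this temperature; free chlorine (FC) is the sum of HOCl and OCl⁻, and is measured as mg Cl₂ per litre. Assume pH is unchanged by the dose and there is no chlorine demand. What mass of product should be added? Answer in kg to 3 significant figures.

56.4 kg

Volume: 2030 m³ = 2,030,000 L.
[OCl⁻]/[HOCl] = 10^(pH − pKa) = 10^(8.09 − 7.43) = 4.571; fraction as HOCl = 1/(1 + 4.571) = 0.1795.
Free chlorine required for 2.84 ppm HOCl: 2.84 / 0.1795 = 15.82 ppm.
FC to add: 15.82 − 0.2 = 15.62 mg/L as Cl₂.
Cl₂ equivalent: 15.62 mg/L × 2,030,000 L = 31,710 g.
Product at 56.2% available Cl: 31,710 / 0.562 = 56,430 g.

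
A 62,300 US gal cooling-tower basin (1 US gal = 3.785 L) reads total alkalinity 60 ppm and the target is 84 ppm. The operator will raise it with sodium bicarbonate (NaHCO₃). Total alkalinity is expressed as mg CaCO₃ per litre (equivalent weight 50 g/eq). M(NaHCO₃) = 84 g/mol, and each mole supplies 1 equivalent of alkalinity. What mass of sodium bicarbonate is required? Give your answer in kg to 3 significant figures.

9.51 kg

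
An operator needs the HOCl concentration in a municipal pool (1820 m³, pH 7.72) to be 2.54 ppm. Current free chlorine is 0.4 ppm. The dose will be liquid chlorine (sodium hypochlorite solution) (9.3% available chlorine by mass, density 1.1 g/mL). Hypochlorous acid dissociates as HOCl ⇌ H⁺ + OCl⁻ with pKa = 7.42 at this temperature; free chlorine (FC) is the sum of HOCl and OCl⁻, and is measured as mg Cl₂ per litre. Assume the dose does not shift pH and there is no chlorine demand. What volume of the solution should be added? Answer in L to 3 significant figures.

128 L

Volume: 1820 m³ = 1,820,000 L.
[OCl⁻]/[HOCl] = 10^(pH − pKa) = 10^(7.72 − 7.42) = 1.995; fraction as HOCl = 1/(1 + 1.995) = 0.3339.
Free chlorine required for 2.54 ppm HOCl: 2.54 / 0.3339 = 7.608 ppm.
FC to add: 7.608 − 0.4 = 7.208 mg/L as Cl₂.
Cl₂ equivalent: 7.208 mg/L × 1,820,000 L = 13,120 g.
Product at 9.3% available Cl: 13,120 / 0.093 = 141,100 g.
Volume: 141,100 g ÷ 1.1 g/mL = 128,200 mL.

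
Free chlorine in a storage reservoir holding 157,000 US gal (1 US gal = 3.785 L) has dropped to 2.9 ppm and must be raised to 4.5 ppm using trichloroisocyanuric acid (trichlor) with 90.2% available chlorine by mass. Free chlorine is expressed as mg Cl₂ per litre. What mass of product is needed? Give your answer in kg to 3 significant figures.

1.05 kg

Volume: 157,000 US gal × 3.785 L/gal = 594,245 L.
Chlorine deficit: 4.5 − 2.9 = 1.6 ppm = 1.6 mg/L as Cl₂.
Cl₂ equivalent needed: 1.6 mg/L × 594,245 L = 950,800 mg = 950.8 g.
Product at 90.2% available chlorine: 950.8 / 0.902 = 1054 g.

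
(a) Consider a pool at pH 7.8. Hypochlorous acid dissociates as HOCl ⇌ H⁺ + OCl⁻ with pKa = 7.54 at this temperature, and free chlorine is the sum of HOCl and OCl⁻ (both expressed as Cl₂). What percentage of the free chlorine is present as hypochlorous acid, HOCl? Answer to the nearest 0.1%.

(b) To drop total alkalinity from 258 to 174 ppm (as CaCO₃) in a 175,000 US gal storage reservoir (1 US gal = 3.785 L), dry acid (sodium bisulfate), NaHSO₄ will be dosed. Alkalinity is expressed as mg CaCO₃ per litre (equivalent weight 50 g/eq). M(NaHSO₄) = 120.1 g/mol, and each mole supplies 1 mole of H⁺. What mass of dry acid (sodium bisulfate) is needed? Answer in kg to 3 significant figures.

(a) 35.5%; (b) 134 kg

(a) [OCl⁻]/[HOCl] = 10^(pH − pKa) = 10^(7.8 − 7.54) = 10^0.26 = 1.82.
(a) Fraction as HOCl = 1 / (1 + 1.82) = 0.3546.

(b) Volume: 175,000 US gal × 3.785 L/gal = 662,375 L.
(b) Alkalinity to neutralize: (258 − 174) = 84 mg/L as CaCO₃ × 662,375 L = 55,640 g as CaCO₃.
(b) Equivalents of H⁺ required: 55,640 ÷ 50 g/eq = 1113 eq = 1113 mol NaHSO₄.
(b) Mass of NaHSO₄: 1113 × 120.1 = 133,600 g.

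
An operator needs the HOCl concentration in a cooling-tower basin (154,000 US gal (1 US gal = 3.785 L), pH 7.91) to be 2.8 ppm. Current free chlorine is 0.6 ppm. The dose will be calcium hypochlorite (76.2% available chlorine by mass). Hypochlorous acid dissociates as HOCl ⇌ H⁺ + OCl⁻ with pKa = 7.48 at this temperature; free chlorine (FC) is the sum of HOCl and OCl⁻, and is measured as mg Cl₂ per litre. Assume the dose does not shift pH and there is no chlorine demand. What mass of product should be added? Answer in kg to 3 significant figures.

7.45 kg

Volume: 154,000 US gal × 3.785 L/gal = 582,890 L.
[OCl⁻]/[HOCl] = 10^(pH − pKa) = 10^(7.91 − 7.48) = 2.692; fraction as HOCl = 1/(1 + 2.692) = 0.2709.
Free chlorine required for 2.8 ppm HOCl: 2.8 / 0.2709 = 10.34 ppm.
FC to add: 10.34 − 0.6 = 9.736 mg/L as Cl₂.
Cl₂ equivalent: 9.736 mg/L × 582,890 L = 5675 g.
Product at 76.2% available Cl: 5675 / 0.762 = 7448 g.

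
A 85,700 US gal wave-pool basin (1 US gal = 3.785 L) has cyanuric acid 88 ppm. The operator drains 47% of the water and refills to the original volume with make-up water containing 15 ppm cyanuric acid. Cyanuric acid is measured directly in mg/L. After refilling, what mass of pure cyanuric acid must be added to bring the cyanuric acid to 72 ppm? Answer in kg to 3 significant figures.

5.94 kg

Volume: 85,700 US gal × 3.785 L/gal = 324,374 L.
After draining 47% and refilling: 88 × 0.53 + 15 × 0.47 = 53.69 ppm.
Deficit to target: 72 − 53.69 = 18.31 mg/L.
Mass: 18.31 mg/L × 324,374 L = 5939 g cyanuric acid.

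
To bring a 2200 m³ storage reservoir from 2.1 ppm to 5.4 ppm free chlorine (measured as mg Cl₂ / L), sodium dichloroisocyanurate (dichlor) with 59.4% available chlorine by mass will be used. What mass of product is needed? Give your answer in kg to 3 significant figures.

12.2 kg

Volume: 2200 m³ = 2,200,000 L.
Chlorine deficit: 5.4 − 2.1 = 3.3 ppm = 3.3 mg/L as Cl₂.
Cl₂ equivalent needed: 3.3 mg/L × 2,200,000 L = 7,260,000 mg = 7260 g.
Product at 59.4% available chlorine: 7260 / 0.594 = 12,220 g.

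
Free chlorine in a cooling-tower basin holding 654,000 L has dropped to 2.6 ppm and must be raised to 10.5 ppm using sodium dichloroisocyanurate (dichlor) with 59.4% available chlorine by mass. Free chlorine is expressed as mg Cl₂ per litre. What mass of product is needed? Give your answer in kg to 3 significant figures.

Chlorine deficit: 10.5 − 2.6 = 7.9 ppm = 7.9 mg/L as Cl₂.
Cl₂ equivalent needed: 7.9 mg/L × 654,000 L = 5,167,000 mg = 5167 g.
Product at 59.4% available chlorine: 5167 / 0.594 = 8698 g.

8.70 kg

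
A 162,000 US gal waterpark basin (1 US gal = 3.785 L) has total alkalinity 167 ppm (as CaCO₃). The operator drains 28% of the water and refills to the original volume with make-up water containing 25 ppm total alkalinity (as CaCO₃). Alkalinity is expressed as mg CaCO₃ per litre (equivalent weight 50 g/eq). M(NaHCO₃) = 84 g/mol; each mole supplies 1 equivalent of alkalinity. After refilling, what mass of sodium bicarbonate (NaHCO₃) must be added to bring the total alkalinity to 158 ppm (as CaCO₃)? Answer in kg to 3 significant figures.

31.7 kg

Volume: 162,000 US gal × 3.785 L/gal = 613,170 L.
After draining 28% and refilling: 167 × 0.72 + 25 × 0.28 = 127.24 ppm.
Deficit to target: 158 − 127.24 = 30.76 mg/L.
As CaCO₃: 30.76 mg/L × 613,170 L = 18,860 g; ÷ 50 g/eq ÷ 1 = 377.2 mol NaHCO₃.
Mass: 377.2 × 84 = 31,690 g.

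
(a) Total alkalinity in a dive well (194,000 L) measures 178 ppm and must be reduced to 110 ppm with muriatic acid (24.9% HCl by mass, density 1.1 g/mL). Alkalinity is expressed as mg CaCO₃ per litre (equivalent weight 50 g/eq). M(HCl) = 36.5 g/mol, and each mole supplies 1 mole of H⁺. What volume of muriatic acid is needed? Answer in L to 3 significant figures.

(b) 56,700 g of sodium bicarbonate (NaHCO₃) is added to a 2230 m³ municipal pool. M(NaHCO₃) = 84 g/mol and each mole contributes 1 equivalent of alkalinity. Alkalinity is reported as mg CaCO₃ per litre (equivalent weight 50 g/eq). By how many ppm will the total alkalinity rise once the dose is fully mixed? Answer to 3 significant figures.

(a) Alkalinity to neutralize: (178 − 110) = 68 mg/L as CaCO₃ × 194,000 L = 13,190 g as CaCO₃.
(a) Equivalents of H⁺ required: 13,190 ÷ 50 g/eq = 263.8 eq = 263.8 mol HCl.
(a) Mass of HCl: 263.8 × 36.5 = 9630 g.
(a) Mass of 24.9% solution: 9630 / 0.249 = 38,680 g.
(a) Volume: 38,680 g ÷ 1.1 g/mL = 35,160 mL.

(b) Volume: 2230 m³ = 2,230,000 L.
(b) Moles of NaHCO₃: 56,700 g ÷ 84 g/mol = 675 mol → 675 eq of alkalinity.
(b) As CaCO₃: 675 eq × 50 g/eq = 33,750 g.
(b) Rise: 33,750 g / 2,230,000 L × 1000 = 15.13 mg/L.

(a) 35.2 L; (b) 15.1 ppm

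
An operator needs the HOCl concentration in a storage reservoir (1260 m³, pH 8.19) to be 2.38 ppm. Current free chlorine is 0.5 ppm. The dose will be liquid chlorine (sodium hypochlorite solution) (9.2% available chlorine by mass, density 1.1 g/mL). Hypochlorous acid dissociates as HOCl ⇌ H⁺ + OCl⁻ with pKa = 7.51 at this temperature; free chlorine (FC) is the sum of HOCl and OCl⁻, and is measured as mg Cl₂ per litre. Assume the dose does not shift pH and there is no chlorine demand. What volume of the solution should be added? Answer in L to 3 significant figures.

165 L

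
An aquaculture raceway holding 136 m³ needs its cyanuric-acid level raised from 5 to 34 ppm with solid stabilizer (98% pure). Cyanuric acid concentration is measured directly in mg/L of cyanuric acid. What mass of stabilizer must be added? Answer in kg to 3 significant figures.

Volume: 136 m³ = 136,000 L.
CYA to add: (34 − 5) = 29 mg/L × 136,000 L = 3944 g cyanuric acid.
At 98% purity: 3944 / 0.98 = 4024 g product.

4.02 kg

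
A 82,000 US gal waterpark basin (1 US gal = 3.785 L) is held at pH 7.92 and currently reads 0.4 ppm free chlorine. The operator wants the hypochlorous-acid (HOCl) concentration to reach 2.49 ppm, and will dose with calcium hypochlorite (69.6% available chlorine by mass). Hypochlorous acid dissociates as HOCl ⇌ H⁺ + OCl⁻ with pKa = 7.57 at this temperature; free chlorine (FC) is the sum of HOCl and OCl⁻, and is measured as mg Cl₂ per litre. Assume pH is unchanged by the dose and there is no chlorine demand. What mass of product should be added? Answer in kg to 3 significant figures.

Volume: 82,000 US gal × 3.785 L/gal = 310,370 L.
[OCl⁻]/[HOCl] = 10^(pH − pKa) = 10^(7.92 − 7.57) = 2.239; fraction as HOCl = 1/(1 + 2.239) = 0.3088.
Free chlorine required for 2.49 ppm HOCl: 2.49 / 0.3088 = 8.064 ppm.
FC to add: 8.064 − 0.4 = 7.664 mg/L as Cl₂.
Cl₂ equivalent: 7.664 mg/L × 310,370 L = 2379 g.
Product at 69.6% available Cl: 2379 / 0.696 = 3418 g.

3.42 kg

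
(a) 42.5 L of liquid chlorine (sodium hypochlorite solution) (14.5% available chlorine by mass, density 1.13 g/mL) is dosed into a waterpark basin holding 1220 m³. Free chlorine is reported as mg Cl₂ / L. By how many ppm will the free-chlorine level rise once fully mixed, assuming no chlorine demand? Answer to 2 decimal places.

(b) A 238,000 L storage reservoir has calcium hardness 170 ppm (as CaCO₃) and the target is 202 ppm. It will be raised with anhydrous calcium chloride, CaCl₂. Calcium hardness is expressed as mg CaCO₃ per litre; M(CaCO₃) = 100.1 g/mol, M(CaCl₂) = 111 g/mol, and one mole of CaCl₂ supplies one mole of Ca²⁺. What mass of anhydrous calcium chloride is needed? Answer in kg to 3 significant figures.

(a) 5.71 ppm; (b) 8.45 kg

(a) Volume: 1220 m³ = 1,220,000 L.
(a) Mass of solution: 42.5 L × 1000 mL/L × 1.13 g/mL = 48,020 g.
(a) Available chlorine delivered: 48,020 g × 0.145 = 6964 g as Cl₂.
(a) Concentration rise: 6964 g / 1,220,000 L = 5.708 mg/L = 5.71 ppm.

(b) Hardness to add: (202 − 170) = 32 mg/L as CaCO₃ × 238,000 L = 7616 g as CaCO₃.
(b) Moles of Ca²⁺ (1 mol Ca²⁺ ≡ 1 mol CaCO₃): 7616 / 100.1 g/mol = 76.08 mol.
(b) Mass of CaCl₂: 76.08 × 111 = 8445 g.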